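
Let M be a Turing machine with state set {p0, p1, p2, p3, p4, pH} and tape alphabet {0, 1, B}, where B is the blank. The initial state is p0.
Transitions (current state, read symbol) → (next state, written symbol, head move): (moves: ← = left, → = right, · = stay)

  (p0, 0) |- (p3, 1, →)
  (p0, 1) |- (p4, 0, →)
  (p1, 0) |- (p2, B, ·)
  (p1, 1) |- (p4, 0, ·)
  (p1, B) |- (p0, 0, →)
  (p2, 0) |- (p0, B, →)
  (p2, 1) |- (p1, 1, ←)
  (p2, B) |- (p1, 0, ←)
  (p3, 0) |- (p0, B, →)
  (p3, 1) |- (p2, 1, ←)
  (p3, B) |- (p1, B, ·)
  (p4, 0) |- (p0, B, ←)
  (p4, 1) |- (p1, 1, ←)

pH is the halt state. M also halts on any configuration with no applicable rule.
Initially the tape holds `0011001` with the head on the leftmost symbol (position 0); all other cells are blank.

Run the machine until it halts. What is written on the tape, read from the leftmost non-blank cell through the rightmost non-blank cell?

p0 | B[0]011001   read 0 → write 1, move →, go to p3
p3 | B1[0]11001   read 0 → write B, move →, go to p0
p0 | B1B[1]1001   read 1 → write 0, move →, go to p4
p4 | B1B0[1]001   read 1 → write 1, move ←, go to p1
p1 | B1B[0]1001   read 0 → write B, move ·, go to p2
p2 | B1B[B]1001   read B → write 0, move ←, go to p1
p1 | B1[B]01001   read B → write 0, move →, go to p0
p0 | B10[0]1001   read 0 → write 1, move →, go to p3
p3 | B101[1]001   read 1 → write 1, move ←, go to p2
p2 | B10[1]1001   read 1 → write 1, move ←, go to p1
p1 | B1[0]11001   read 0 → write B, move ·, go to p2
p2 | B1[B]11001   read B → write 0, move ←, go to p1
p1 | B[1]011001   read 1 → write 0, move ·, go to p4
p4 | B[0]011001   read 0 → write B, move ←, go to p0
p0 | [B]B011001
The non-blank tape span at halt is 011001.

011001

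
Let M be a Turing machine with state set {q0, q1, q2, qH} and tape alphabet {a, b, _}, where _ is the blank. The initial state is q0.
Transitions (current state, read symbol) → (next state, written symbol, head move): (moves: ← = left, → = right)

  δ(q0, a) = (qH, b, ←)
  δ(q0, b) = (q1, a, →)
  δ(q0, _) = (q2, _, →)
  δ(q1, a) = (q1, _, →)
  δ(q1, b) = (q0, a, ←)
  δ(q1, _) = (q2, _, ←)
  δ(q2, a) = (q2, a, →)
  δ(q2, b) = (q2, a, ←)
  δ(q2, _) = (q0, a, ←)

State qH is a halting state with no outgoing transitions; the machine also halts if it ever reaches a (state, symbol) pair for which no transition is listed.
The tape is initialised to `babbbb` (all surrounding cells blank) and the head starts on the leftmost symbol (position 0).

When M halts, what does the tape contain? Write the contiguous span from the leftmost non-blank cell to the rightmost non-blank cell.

q0 | [b]abbbb_   read b → write a, move →, go to q1
q1 | a[a]bbbb_   read a → write _, move →, go to q1
q1 | a_[b]bbb_   read b → write a, move ←, go to q0
q0 | a[_]abbb_   read _ → write _, move →, go to q2
q2 | a_[a]bbb_   read a → write a, move →, go to q2
q2 | a_a[b]bb_   read b → write a, move ←, go to q2
q2 | a_[a]abb_   read a → write a, move →, go to q2
q2 | a_a[a]bb_   read a → write a, move →, go to q2
q2 | a_aa[b]b_   read b → write a, move ←, go to q2
q2 | a_a[a]ab_   read a → write a, move →, go to q2
q2 | a_aa[a]b_   read a → write a, move →, go to q2
q2 | a_aaa[b]_   read b → write a, move ←, go to q2
q2 | a_aa[a]a_   read a → write a, move →, go to q2
q2 | a_aaa[a]_   read a → write a, move →, go to q2
q2 | a_aaaa[_]   read _ → write a, move ←, go to q0
q0 | a_aaa[a]a   read a → write b, move ←, go to qH
qH | a_aa[a]ba
The non-blank tape span at halt is a_aaaba.

a_aaaba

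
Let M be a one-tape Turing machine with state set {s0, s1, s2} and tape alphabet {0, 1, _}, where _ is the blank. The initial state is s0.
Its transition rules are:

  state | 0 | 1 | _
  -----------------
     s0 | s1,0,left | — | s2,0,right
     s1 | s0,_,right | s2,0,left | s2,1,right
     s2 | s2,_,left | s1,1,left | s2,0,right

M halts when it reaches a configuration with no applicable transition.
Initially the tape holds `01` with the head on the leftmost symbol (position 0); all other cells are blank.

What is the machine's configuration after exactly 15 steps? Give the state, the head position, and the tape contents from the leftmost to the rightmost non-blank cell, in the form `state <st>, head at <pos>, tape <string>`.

state s0, head at -1, tape 00_1_1

s0 | ____[0]1   read 0 → write 0, move left, go to s1
s1 | ___[_]01   read _ → write 1, move right, go to s2
s2 | ___1[0]1   read 0 → write _, move left, go to s2
s2 | ___[1]_1   read 1 → write 1, move left, go to s1
s1 | __[_]1_1   read _ → write 1, move right, go to s2
s2 | __1[1]_1   read 1 → write 1, move left, go to s1
s1 | __[1]1_1   read 1 → write 0, move left, go to s2
s2 | _[_]01_1   read _ → write 0, move right, go to s2
s2 | _0[0]1_1   read 0 → write _, move left, go to s2
s2 | _[0]_1_1   read 0 → write _, move left, go to s2
s2 | [_]__1_1   read _ → write 0, move right, go to s2
s2 | 0[_]_1_1   read _ → write 0, move right, go to s2
s2 | 00[_]1_1   read _ → write 0, move right, go to s2
s2 | 000[1]_1   read 1 → write 1, move left, go to s1
s1 | 00[0]1_1   read 0 → write _, move right, go to s0
s0 | 00_[1]_1
After 15 steps: state s0, head at -1, tape 00_1_1.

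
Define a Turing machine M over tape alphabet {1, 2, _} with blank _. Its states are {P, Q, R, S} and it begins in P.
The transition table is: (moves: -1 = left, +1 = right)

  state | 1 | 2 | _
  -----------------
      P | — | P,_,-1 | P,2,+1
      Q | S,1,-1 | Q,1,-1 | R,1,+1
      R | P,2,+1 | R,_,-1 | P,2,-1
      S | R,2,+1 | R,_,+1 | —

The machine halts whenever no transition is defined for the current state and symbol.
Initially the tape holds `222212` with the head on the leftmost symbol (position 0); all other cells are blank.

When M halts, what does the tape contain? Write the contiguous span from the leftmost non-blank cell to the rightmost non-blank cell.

P | ____[2]22212   read 2 → write _, move -1, go to P
P | ___[_]_22212   read _ → write 2, move +1, go to P
P | ___2[_]22212   read _ → write 2, move +1, go to P
P | ___22[2]2212   read 2 → write _, move -1, go to P
P | ___2[2]_2212   read 2 → write _, move -1, go to P
P | ___[2]__2212   read 2 → write _, move -1, go to P
P | __[_]___2212   read _ → write 2, move +1, go to P
P | __2[_]__2212   read _ → write 2, move +1, go to P
P | __22[_]_2212   read _ → write 2, move +1, go to P
P | __222[_]2212   read _ → write 2, move +1, go to P
P | __2222[2]212   read 2 → write _, move -1, go to P
P | __222[2]_212   read 2 → write _, move -1, go to P
P | __22[2]__212   read 2 → write _, move -1, go to P
P | __2[2]___212   read 2 → write _, move -1, go to P
P | __[2]____212   read 2 → write _, move -1, go to P
P | _[_]_____212   read _ → write 2, move +1, go to P
P | _2[_]____212   read _ → write 2, move +1, go to P
P | _22[_]___212   read _ → write 2, move +1, go to P
P | _222[_]__212   read _ → write 2, move +1, go to P
P | _2222[_]_212   read _ → write 2, move +1, go to P
P | _22222[_]212   read _ → write 2, move +1, go to P
P | _222222[2]12   read 2 → write _, move -1, go to P
P | _22222[2]_12   read 2 → write _, move -1, go to P
P | _2222[2]__12   read 2 → write _, move -1, go to P
P | _222[2]___12   read 2 → write _, move -1, go to P
P | _22[2]____12   read 2 → write _, move -1, go to P
P | _2[2]_____12   read 2 → write _, move -1, go to P
P | _[2]______12   read 2 → write _, move -1, go to P
P | [_]_______12   read _ → write 2, move +1, go to P
P | 2[_]______12   read _ → write 2, move +1, go to P
P | 22[_]_____12   read _ → write 2, move +1, go to P
P | 222[_]____12   read _ → write 2, move +1, go to P
P | 2222[_]___12   read _ → write 2, move +1, go to P
P | 22222[_]__12   read _ → write 2, move +1, go to P
P | 222222[_]_12   read _ → write 2, move +1, go to P
P | 2222222[_]12   read _ → write 2, move +1, go to P
P | 22222222[1]2
The non-blank tape span at halt is 2222222212.

2222222212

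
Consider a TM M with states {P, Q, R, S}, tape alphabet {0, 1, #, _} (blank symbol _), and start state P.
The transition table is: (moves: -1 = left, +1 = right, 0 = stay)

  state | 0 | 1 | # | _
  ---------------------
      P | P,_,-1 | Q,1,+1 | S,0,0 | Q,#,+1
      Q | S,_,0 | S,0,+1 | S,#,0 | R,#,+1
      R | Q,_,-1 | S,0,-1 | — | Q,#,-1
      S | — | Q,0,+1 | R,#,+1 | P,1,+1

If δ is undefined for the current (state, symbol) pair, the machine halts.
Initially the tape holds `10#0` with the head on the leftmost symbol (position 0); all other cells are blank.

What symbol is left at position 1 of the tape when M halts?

state=P head=0 tape=[1]0#0   (P,1)→(Q,1,+1)
state=Q head=1 tape=1[0]#0   (Q,0)→(S,_,0)
state=S head=1 tape=1[_]#0   (S,_)→(P,1,+1)
state=P head=2 tape=11[#]0   (P,#)→(S,0,0)
state=S head=2 tape=11[0]0
Cell 1 holds 1 when M halts.

1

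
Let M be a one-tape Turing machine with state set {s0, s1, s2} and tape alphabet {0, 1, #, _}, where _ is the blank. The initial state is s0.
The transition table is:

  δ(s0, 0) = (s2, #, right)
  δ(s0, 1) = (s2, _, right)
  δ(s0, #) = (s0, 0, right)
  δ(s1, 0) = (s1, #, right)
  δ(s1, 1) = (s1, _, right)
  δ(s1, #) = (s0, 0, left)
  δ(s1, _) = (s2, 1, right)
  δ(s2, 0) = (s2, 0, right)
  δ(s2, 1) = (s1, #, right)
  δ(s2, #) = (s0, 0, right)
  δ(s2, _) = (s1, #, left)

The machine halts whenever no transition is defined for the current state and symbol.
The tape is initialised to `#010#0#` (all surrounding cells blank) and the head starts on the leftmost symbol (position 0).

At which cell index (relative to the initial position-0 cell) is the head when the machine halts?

7

s0 | [#]010#0#_   read # → write 0, move right, go to s0
s0 | 0[0]10#0#_   read 0 → write #, move right, go to s2
s2 | 0#[1]0#0#_   read 1 → write #, move right, go to s1
s1 | 0##[0]#0#_   read 0 → write #, move right, go to s1
s1 | 0###[#]0#_   read # → write 0, move left, go to s0
s0 | 0##[#]00#_   read # → write 0, move right, go to s0
s0 | 0##0[0]0#_   read 0 → write #, move right, go to s2
s2 | 0##0#[0]#_   read 0 → write 0, move right, go to s2
s2 | 0##0#0[#]_   read # → write 0, move right, go to s0
s0 | 0##0#00[_]
At halt the head is at cell 7.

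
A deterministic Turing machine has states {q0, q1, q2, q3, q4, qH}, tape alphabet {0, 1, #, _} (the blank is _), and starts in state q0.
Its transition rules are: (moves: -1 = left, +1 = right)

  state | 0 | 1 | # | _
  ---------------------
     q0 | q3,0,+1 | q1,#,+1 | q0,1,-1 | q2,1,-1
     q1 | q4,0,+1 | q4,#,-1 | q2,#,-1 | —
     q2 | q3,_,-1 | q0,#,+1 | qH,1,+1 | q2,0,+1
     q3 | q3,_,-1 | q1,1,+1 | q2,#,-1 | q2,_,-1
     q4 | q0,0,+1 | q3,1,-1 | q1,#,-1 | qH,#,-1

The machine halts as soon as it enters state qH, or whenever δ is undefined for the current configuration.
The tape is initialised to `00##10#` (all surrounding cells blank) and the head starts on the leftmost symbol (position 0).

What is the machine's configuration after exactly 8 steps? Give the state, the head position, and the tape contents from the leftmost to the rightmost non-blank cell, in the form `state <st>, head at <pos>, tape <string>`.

q0 | __[0]0##10#   read 0 → write 0, move +1, go to q3
q3 | __0[0]##10#   read 0 → write _, move -1, go to q3
q3 | __[0]_##10#   read 0 → write _, move -1, go to q3
q3 | _[_]__##10#   read _ → write _, move -1, go to q2
q2 | [_]___##10#   read _ → write 0, move +1, go to q2
q2 | 0[_]__##10#   read _ → write 0, move +1, go to q2
q2 | 00[_]_##10#   read _ → write 0, move +1, go to q2
q2 | 000[_]##10#   read _ → write 0, move +1, go to q2
q2 | 0000[#]#10#
After 8 steps: state q2, head at 2, tape 0000##10#.

state q2, head at 2, tape 0000##10#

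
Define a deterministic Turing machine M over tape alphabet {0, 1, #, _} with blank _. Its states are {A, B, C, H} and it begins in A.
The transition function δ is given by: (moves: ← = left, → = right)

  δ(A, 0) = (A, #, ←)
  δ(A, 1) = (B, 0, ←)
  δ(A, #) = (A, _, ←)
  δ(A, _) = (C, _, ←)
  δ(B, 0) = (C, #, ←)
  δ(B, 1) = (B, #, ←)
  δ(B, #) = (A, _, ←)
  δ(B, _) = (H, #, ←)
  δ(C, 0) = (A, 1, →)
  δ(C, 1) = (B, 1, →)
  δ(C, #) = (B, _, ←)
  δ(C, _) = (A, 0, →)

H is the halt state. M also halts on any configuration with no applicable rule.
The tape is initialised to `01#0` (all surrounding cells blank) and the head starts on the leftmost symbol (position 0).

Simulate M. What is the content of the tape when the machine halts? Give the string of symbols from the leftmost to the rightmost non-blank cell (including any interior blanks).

state=A head=0 tape=__[0]1#0   (A,0)→(A,#,←)
state=A head=-1 tape=_[_]#1#0   (A,_)→(C,_,←)
state=C head=-2 tape=[_]_#1#0   (C,_)→(A,0,→)
state=A head=-1 tape=0[_]#1#0   (A,_)→(C,_,←)
state=C head=-2 tape=[0]_#1#0   (C,0)→(A,1,→)
state=A head=-1 tape=1[_]#1#0   (A,_)→(C,_,←)
state=C head=-2 tape=[1]_#1#0   (C,1)→(B,1,→)
state=B head=-1 tape=1[_]#1#0   (B,_)→(H,#,←)
state=H head=-2 tape=[1]##1#0
The non-blank tape span at halt is 1##1#0.

1##1#0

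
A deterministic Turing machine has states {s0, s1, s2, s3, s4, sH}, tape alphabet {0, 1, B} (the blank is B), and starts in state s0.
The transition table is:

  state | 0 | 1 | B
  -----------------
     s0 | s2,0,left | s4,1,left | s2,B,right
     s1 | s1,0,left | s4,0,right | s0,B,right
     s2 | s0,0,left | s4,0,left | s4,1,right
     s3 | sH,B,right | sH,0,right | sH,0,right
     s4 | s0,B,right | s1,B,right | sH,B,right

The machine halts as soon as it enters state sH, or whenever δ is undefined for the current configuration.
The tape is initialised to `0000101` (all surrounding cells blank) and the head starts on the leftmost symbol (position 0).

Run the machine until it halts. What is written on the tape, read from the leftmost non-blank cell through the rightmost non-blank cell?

state=s0 head=0 tape=B[0]000101   (s0,0)→(s2,0,left)
state=s2 head=-1 tape=[B]0000101   (s2,B)→(s4,1,right)
state=s4 head=0 tape=1[0]000101   (s4,0)→(s0,B,right)
state=s0 head=1 tape=1B[0]00101   (s0,0)→(s2,0,left)
state=s2 head=0 tape=1[B]000101   (s2,B)→(s4,1,right)
state=s4 head=1 tape=11[0]00101   (s4,0)→(s0,B,right)
state=s0 head=2 tape=11B[0]0101   (s0,0)→(s2,0,left)
state=s2 head=1 tape=11[B]00101   (s2,B)→(s4,1,right)
state=s4 head=2 tape=111[0]0101   (s4,0)→(s0,B,right)
state=s0 head=3 tape=111B[0]101   (s0,0)→(s2,0,left)
state=s2 head=2 tape=111[B]0101   (s2,B)→(s4,1,right)
state=s4 head=3 tape=1111[0]101   (s4,0)→(s0,B,right)
state=s0 head=4 tape=1111B[1]01   (s0,1)→(s4,1,left)
state=s4 head=3 tape=1111[B]101   (s4,B)→(sH,B,right)
state=sH head=4 tape=1111B[1]01
The non-blank tape span at halt is 1111B101.

1111B101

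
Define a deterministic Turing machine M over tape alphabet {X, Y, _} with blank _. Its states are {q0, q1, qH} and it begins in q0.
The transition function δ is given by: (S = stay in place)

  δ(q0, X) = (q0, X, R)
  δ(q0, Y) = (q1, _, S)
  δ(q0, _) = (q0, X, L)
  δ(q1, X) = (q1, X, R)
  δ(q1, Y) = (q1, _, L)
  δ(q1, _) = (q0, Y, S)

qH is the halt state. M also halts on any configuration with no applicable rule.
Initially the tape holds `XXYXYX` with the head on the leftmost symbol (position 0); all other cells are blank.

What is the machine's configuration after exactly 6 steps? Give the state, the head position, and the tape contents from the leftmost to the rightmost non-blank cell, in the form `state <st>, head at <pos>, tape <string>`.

state=q0 head=0 tape=[X]XYXYX   (q0,X)→(q0,X,R)
state=q0 head=1 tape=X[X]YXYX   (q0,X)→(q0,X,R)
state=q0 head=2 tape=XX[Y]XYX   (q0,Y)→(q1,_,S)
state=q1 head=2 tape=XX[_]XYX   (q1,_)→(q0,Y,S)
state=q0 head=2 tape=XX[Y]XYX   (q0,Y)→(q1,_,S)
state=q1 head=2 tape=XX[_]XYX   (q1,_)→(q0,Y,S)
state=q0 head=2 tape=XX[Y]XYX
After 6 steps: state q0, head at 2, tape XXYXYX.

state q0, head at 2, tape XXYXYX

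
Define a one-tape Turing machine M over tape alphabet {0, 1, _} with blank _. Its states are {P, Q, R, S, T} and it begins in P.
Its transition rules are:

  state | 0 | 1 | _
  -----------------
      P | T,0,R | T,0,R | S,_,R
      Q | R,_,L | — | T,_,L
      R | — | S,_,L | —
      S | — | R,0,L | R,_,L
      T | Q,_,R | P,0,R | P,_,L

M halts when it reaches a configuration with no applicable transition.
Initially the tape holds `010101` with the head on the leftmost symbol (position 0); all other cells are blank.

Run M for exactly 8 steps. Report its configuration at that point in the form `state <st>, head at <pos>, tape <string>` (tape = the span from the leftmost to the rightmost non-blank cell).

state=P head=0 tape=[0]10101__   (P,0)→(T,0,R)
state=T head=1 tape=0[1]0101__   (T,1)→(P,0,R)
state=P head=2 tape=00[0]101__   (P,0)→(T,0,R)
state=T head=3 tape=000[1]01__   (T,1)→(P,0,R)
state=P head=4 tape=0000[0]1__   (P,0)→(T,0,R)
state=T head=5 tape=00000[1]__   (T,1)→(P,0,R)
state=P head=6 tape=000000[_]_   (P,_)→(S,_,R)
state=S head=7 tape=000000_[_]   (S,_)→(R,_,L)
state=R head=6 tape=000000[_]_
After 8 steps: state R, head at 6, tape 000000.

state R, head at 6, tape 000000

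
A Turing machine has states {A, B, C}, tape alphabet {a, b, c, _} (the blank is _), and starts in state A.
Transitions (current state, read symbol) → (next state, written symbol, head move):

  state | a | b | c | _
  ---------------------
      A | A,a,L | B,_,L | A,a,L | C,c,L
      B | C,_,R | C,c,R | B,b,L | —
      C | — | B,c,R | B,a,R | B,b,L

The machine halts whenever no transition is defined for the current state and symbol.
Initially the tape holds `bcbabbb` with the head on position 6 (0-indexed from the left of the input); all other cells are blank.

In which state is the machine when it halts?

B

state=A head=6 tape=bcbabb[b]__   (A,b)→(B,_,L)
state=B head=5 tape=bcbab[b]___   (B,b)→(C,c,R)
state=C head=6 tape=bcbabc[_]__   (C,_)→(B,b,L)
state=B head=5 tape=bcbab[c]b__   (B,c)→(B,b,L)
state=B head=4 tape=bcba[b]bb__   (B,b)→(C,c,R)
state=C head=5 tape=bcbac[b]b__   (C,b)→(B,c,R)
state=B head=6 tape=bcbacc[b]__   (B,b)→(C,c,R)
state=C head=7 tape=bcbaccc[_]_   (C,_)→(B,b,L)
state=B head=6 tape=bcbacc[c]b_   (B,c)→(B,b,L)
state=B head=5 tape=bcbac[c]bb_   (B,c)→(B,b,L)
state=B head=4 tape=bcba[c]bbb_   (B,c)→(B,b,L)
state=B head=3 tape=bcb[a]bbbb_   (B,a)→(C,_,R)
state=C head=4 tape=bcb_[b]bbb_   (C,b)→(B,c,R)
state=B head=5 tape=bcb_c[b]bb_   (B,b)→(C,c,R)
state=C head=6 tape=bcb_cc[b]b_   (C,b)→(B,c,R)
state=B head=7 tape=bcb_ccc[b]_   (B,b)→(C,c,R)
state=C head=8 tape=bcb_cccc[_]   (C,_)→(B,b,L)
state=B head=7 tape=bcb_ccc[c]b   (B,c)→(B,b,L)
state=B head=6 tape=bcb_cc[c]bb   (B,c)→(B,b,L)
state=B head=5 tape=bcb_c[c]bbb   (B,c)→(B,b,L)
state=B head=4 tape=bcb_[c]bbbb   (B,c)→(B,b,L)
state=B head=3 tape=bcb[_]bbbbb
No transition is defined for (B, _); M halts in state B.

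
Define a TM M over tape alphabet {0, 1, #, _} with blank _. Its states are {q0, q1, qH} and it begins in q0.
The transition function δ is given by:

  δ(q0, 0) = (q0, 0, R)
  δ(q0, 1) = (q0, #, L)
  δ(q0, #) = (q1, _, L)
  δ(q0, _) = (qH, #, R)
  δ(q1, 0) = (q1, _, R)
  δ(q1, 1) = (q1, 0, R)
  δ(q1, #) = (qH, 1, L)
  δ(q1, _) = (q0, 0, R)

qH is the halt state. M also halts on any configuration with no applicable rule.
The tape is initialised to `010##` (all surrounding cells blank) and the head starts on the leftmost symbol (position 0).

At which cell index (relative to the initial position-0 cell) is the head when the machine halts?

q0 | [0]10##__   read 0 → write 0, move R, go to q0
q0 | 0[1]0##__   read 1 → write #, move L, go to q0
q0 | [0]#0##__   read 0 → write 0, move R, go to q0
q0 | 0[#]0##__   read # → write _, move L, go to q1
q1 | [0]_0##__   read 0 → write _, move R, go to q1
q1 | _[_]0##__   read _ → write 0, move R, go to q0
q0 | _0[0]##__   read 0 → write 0, move R, go to q0
q0 | _00[#]#__   read # → write _, move L, go to q1
q1 | _0[0]_#__   read 0 → write _, move R, go to q1
q1 | _0_[_]#__   read _ → write 0, move R, go to q0
q0 | _0_0[#]__   read # → write _, move L, go to q1
q1 | _0_[0]___   read 0 → write _, move R, go to q1
q1 | _0__[_]__   read _ → write 0, move R, go to q0
q0 | _0__0[_]_   read _ → write #, move R, go to qH
qH | _0__0#[_]
At halt the head is at cell 6.

6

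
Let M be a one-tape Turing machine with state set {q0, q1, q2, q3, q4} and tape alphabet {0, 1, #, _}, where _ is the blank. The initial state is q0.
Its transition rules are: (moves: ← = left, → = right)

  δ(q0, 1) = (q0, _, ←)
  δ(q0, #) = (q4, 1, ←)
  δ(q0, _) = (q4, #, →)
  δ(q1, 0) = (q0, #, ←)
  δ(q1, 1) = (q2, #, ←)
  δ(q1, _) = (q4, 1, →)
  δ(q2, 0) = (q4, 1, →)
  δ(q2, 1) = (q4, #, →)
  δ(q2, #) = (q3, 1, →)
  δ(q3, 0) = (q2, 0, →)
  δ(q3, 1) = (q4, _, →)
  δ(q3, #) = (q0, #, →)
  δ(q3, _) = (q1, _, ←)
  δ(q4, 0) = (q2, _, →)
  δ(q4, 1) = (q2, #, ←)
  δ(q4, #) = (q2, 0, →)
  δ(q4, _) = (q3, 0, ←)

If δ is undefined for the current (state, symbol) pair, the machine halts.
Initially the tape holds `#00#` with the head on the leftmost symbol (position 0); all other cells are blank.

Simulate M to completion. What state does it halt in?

q2

state=q0 head=0 tape=___[#]00#_   (q0,#)→(q4,1,←)
state=q4 head=-1 tape=__[_]100#_   (q4,_)→(q3,0,←)
state=q3 head=-2 tape=_[_]0100#_   (q3,_)→(q1,_,←)
state=q1 head=-3 tape=[_]_0100#_   (q1,_)→(q4,1,→)
state=q4 head=-2 tape=1[_]0100#_   (q4,_)→(q3,0,←)
state=q3 head=-3 tape=[1]00100#_   (q3,1)→(q4,_,→)
state=q4 head=-2 tape=_[0]0100#_   (q4,0)→(q2,_,→)
state=q2 head=-1 tape=__[0]100#_   (q2,0)→(q4,1,→)
state=q4 head=0 tape=__1[1]00#_   (q4,1)→(q2,#,←)
state=q2 head=-1 tape=__[1]#00#_   (q2,1)→(q4,#,→)
state=q4 head=0 tape=__#[#]00#_   (q4,#)→(q2,0,→)
state=q2 head=1 tape=__#0[0]0#_   (q2,0)→(q4,1,→)
state=q4 head=2 tape=__#01[0]#_   (q4,0)→(q2,_,→)
state=q2 head=3 tape=__#01_[#]_   (q2,#)→(q3,1,→)
state=q3 head=4 tape=__#01_1[_]   (q3,_)→(q1,_,←)
state=q1 head=3 tape=__#01_[1]_   (q1,1)→(q2,#,←)
state=q2 head=2 tape=__#01[_]#_
No transition is defined for (q2, _); M halts in state q2.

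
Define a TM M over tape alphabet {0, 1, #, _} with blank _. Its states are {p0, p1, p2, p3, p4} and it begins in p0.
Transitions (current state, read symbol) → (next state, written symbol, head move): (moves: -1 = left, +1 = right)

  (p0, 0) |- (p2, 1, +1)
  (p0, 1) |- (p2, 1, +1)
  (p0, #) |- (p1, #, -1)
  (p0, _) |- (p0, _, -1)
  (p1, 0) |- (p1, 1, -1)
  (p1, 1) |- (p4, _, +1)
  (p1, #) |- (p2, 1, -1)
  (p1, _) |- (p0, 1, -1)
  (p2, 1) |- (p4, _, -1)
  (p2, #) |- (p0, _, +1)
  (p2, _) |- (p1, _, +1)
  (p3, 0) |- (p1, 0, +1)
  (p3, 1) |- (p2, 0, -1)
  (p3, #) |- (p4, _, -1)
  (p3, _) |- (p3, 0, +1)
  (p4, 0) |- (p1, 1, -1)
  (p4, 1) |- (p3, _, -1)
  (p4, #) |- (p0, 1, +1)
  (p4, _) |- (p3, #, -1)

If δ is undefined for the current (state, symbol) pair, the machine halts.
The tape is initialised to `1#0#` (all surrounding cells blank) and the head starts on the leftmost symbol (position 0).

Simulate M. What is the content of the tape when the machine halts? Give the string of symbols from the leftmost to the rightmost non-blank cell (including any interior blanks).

10000

p0 | [1]#0#__   read 1 → write 1, move +1, go to p2
p2 | 1[#]0#__   read # → write _, move +1, go to p0
p0 | 1_[0]#__   read 0 → write 1, move +1, go to p2
p2 | 1_1[#]__   read # → write _, move +1, go to p0
p0 | 1_1_[_]_   read _ → write _, move -1, go to p0
p0 | 1_1[_]__   read _ → write _, move -1, go to p0
p0 | 1_[1]___   read 1 → write 1, move +1, go to p2
p2 | 1_1[_]__   read _ → write _, move +1, go to p1
p1 | 1_1_[_]_   read _ → write 1, move -1, go to p0
p0 | 1_1[_]1_   read _ → write _, move -1, go to p0
p0 | 1_[1]_1_   read 1 → write 1, move +1, go to p2
p2 | 1_1[_]1_   read _ → write _, move +1, go to p1
p1 | 1_1_[1]_   read 1 → write _, move +1, go to p4
p4 | 1_1__[_]   read _ → write #, move -1, go to p3
p3 | 1_1_[_]#   read _ → write 0, move +1, go to p3
p3 | 1_1_0[#]   read # → write _, move -1, go to p4
p4 | 1_1_[0]_   read 0 → write 1, move -1, go to p1
p1 | 1_1[_]1_   read _ → write 1, move -1, go to p0
p0 | 1_[1]11_   read 1 → write 1, move +1, go to p2
p2 | 1_1[1]1_   read 1 → write _, move -1, go to p4
p4 | 1_[1]_1_   read 1 → write _, move -1, go to p3
p3 | 1[_]__1_   read _ → write 0, move +1, go to p3
p3 | 10[_]_1_   read _ → write 0, move +1, go to p3
p3 | 100[_]1_   read _ → write 0, move +1, go to p3
p3 | 1000[1]_   read 1 → write 0, move -1, go to p2
p2 | 100[0]0_
The non-blank tape span at halt is 10000.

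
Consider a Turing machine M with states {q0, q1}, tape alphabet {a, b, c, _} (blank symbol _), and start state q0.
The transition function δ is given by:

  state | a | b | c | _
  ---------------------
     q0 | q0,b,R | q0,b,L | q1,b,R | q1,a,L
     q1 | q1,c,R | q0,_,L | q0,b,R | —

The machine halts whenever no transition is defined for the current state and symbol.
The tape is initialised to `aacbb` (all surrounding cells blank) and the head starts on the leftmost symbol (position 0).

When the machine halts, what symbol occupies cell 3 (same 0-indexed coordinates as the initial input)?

q0 | __[a]acbb   read a → write b, move R, go to q0
q0 | __b[a]cbb   read a → write b, move R, go to q0
q0 | __bb[c]bb   read c → write b, move R, go to q1
q1 | __bbb[b]b   read b → write _, move L, go to q0
q0 | __bb[b]_b   read b → write b, move L, go to q0
q0 | __b[b]b_b   read b → write b, move L, go to q0
q0 | __[b]bb_b   read b → write b, move L, go to q0
q0 | _[_]bbb_b   read _ → write a, move L, go to q1
q1 | [_]abbb_b
Cell 3 holds _ when M halts.

_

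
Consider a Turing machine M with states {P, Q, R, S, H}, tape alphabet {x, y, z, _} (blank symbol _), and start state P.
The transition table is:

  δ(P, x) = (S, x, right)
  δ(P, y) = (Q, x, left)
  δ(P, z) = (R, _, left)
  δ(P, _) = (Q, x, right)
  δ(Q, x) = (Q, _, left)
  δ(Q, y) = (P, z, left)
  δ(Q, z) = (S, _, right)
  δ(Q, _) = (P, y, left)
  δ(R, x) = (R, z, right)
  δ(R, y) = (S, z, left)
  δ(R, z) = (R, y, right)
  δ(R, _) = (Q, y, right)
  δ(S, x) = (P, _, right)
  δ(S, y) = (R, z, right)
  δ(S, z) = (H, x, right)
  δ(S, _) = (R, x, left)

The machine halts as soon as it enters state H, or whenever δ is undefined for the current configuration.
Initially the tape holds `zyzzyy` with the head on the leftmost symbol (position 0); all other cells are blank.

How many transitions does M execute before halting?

9

state=P head=0 tape=___[z]yzzyy   (P,z)→(R,_,left)
state=R head=-1 tape=__[_]_yzzyy   (R,_)→(Q,y,right)
state=Q head=0 tape=__y[_]yzzyy   (Q,_)→(P,y,left)
state=P head=-1 tape=__[y]yyzzyy   (P,y)→(Q,x,left)
state=Q head=-2 tape=_[_]xyyzzyy   (Q,_)→(P,y,left)
state=P head=-3 tape=[_]yxyyzzyy   (P,_)→(Q,x,right)
state=Q head=-2 tape=x[y]xyyzzyy   (Q,y)→(P,z,left)
state=P head=-3 tape=[x]zxyyzzyy   (P,x)→(S,x,right)
state=S head=-2 tape=x[z]xyyzzyy   (S,z)→(H,x,right)
state=H head=-1 tape=xx[x]yyzzyy
M halts after 9 transitions.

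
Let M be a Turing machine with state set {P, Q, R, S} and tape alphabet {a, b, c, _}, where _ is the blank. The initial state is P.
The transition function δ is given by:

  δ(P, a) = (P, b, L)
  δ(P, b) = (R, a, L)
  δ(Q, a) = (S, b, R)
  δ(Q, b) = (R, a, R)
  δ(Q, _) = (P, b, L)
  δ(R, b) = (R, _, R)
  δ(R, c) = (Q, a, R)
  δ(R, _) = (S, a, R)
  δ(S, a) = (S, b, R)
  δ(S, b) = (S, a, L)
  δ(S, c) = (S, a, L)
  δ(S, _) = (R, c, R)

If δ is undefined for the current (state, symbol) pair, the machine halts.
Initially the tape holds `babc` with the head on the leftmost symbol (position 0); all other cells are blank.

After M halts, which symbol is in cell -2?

c

P | __[b]abc   read b → write a, move L, go to R
R | _[_]aabc   read _ → write a, move R, go to S
S | _a[a]abc   read a → write b, move R, go to S
S | _ab[a]bc   read a → write b, move R, go to S
S | _abb[b]c   read b → write a, move L, go to S
S | _ab[b]ac   read b → write a, move L, go to S
S | _a[b]aac   read b → write a, move L, go to S
S | _[a]aaac   read a → write b, move R, go to S
S | _b[a]aac   read a → write b, move R, go to S
S | _bb[a]ac   read a → write b, move R, go to S
S | _bbb[a]c   read a → write b, move R, go to S
S | _bbbb[c]   read c → write a, move L, go to S
S | _bbb[b]a   read b → write a, move L, go to S
S | _bb[b]aa   read b → write a, move L, go to S
S | _b[b]aaa   read b → write a, move L, go to S
S | _[b]aaaa   read b → write a, move L, go to S
S | [_]aaaaa   read _ → write c, move R, go to R
R | c[a]aaaa
Cell -2 holds c when M halts.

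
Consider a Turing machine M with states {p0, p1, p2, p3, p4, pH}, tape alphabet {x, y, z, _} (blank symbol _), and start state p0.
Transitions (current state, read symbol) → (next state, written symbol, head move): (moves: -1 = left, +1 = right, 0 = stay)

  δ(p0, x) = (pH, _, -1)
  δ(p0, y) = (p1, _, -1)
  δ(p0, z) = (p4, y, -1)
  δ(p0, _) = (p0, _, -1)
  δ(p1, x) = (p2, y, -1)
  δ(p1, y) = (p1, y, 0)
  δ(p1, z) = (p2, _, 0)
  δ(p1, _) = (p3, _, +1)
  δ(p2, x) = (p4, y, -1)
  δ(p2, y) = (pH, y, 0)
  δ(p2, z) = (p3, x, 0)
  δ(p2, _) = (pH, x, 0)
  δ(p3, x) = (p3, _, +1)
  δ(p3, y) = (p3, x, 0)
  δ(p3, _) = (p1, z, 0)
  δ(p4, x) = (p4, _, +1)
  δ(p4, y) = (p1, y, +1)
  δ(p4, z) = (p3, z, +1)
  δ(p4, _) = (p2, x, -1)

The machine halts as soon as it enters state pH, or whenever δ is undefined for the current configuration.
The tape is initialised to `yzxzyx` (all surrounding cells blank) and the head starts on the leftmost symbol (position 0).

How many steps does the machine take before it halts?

5

p0 | _[y]zxzyx   read y → write _, move -1, go to p1
p1 | [_]_zxzyx   read _ → write _, move +1, go to p3
p3 | _[_]zxzyx   read _ → write z, move 0, go to p1
p1 | _[z]zxzyx   read z → write _, move 0, go to p2
p2 | _[_]zxzyx   read _ → write x, move 0, go to pH
pH | _[x]zxzyx
M halts after 5 transitions.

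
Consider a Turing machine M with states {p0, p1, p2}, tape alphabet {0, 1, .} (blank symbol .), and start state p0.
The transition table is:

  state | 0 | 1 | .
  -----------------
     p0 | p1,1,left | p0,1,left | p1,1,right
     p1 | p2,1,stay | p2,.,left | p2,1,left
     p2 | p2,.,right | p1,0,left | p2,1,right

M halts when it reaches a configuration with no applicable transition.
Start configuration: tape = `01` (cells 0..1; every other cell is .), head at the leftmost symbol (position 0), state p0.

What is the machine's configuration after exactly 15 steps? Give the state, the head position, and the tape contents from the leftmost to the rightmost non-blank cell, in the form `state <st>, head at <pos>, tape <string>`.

state p2, head at -1, tape 11.101

state=p0 head=0 tape=....[0]1   (p0,0)→(p1,1,left)
state=p1 head=-1 tape=...[.]11   (p1,.)→(p2,1,left)
state=p2 head=-2 tape=..[.]111   (p2,.)→(p2,1,right)
state=p2 head=-1 tape=..1[1]11   (p2,1)→(p1,0,left)
state=p1 head=-2 tape=..[1]011   (p1,1)→(p2,.,left)
state=p2 head=-3 tape=.[.].011   (p2,.)→(p2,1,right)
state=p2 head=-2 tape=.1[.]011   (p2,.)→(p2,1,right)
state=p2 head=-1 tape=.11[0]11   (p2,0)→(p2,.,right)
state=p2 head=0 tape=.11.[1]1   (p2,1)→(p1,0,left)
state=p1 head=-1 tape=.11[.]01   (p1,.)→(p2,1,left)
state=p2 head=-2 tape=.1[1]101   (p2,1)→(p1,0,left)
state=p1 head=-3 tape=.[1]0101   (p1,1)→(p2,.,left)
state=p2 head=-4 tape=[.].0101   (p2,.)→(p2,1,right)
state=p2 head=-3 tape=1[.]0101   (p2,.)→(p2,1,right)
state=p2 head=-2 tape=11[0]101   (p2,0)→(p2,.,right)
state=p2 head=-1 tape=11.[1]01
After 15 steps: state p2, head at -1, tape 11.101.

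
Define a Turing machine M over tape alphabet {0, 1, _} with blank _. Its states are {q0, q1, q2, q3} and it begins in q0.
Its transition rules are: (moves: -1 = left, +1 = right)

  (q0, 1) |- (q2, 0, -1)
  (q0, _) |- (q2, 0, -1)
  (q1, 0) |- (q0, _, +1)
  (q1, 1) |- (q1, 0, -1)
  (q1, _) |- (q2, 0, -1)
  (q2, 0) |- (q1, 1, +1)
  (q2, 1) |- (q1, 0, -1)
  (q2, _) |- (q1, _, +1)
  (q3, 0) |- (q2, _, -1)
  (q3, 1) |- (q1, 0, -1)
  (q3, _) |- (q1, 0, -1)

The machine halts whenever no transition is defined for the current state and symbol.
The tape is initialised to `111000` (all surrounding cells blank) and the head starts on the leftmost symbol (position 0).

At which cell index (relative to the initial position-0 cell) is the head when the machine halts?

q0 | _[1]11000   read 1 → write 0, move -1, go to q2
q2 | [_]011000   read _ → write _, move +1, go to q1
q1 | _[0]11000   read 0 → write _, move +1, go to q0
q0 | __[1]1000   read 1 → write 0, move -1, go to q2
q2 | _[_]01000   read _ → write _, move +1, go to q1
q1 | __[0]1000   read 0 → write _, move +1, go to q0
q0 | ___[1]000   read 1 → write 0, move -1, go to q2
q2 | __[_]0000   read _ → write _, move +1, go to q1
q1 | ___[0]000   read 0 → write _, move +1, go to q0
q0 | ____[0]00
At halt the head is at cell 3.

3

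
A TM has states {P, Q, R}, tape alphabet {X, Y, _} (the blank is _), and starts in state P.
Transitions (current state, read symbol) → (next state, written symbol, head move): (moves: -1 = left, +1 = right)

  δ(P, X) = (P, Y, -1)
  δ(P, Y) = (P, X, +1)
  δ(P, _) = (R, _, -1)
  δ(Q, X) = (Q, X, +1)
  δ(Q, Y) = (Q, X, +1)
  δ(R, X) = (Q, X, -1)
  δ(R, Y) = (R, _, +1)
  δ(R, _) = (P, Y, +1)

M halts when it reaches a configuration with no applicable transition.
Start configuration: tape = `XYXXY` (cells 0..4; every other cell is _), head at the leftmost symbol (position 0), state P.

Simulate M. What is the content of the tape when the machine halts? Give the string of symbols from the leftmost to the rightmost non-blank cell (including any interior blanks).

YXXXXXX

state=P head=0 tape=___[X]YXXY_   (P,X)→(P,Y,-1)
state=P head=-1 tape=__[_]YYXXY_   (P,_)→(R,_,-1)
state=R head=-2 tape=_[_]_YYXXY_   (R,_)→(P,Y,+1)
state=P head=-1 tape=_Y[_]YYXXY_   (P,_)→(R,_,-1)
state=R head=-2 tape=_[Y]_YYXXY_   (R,Y)→(R,_,+1)
state=R head=-1 tape=__[_]YYXXY_   (R,_)→(P,Y,+1)
state=P head=0 tape=__Y[Y]YXXY_   (P,Y)→(P,X,+1)
state=P head=1 tape=__YX[Y]XXY_   (P,Y)→(P,X,+1)
state=P head=2 tape=__YXX[X]XY_   (P,X)→(P,Y,-1)
state=P head=1 tape=__YX[X]YXY_   (P,X)→(P,Y,-1)
state=P head=0 tape=__Y[X]YYXY_   (P,X)→(P,Y,-1)
state=P head=-1 tape=__[Y]YYYXY_   (P,Y)→(P,X,+1)
state=P head=0 tape=__X[Y]YYXY_   (P,Y)→(P,X,+1)
state=P head=1 tape=__XX[Y]YXY_   (P,Y)→(P,X,+1)
state=P head=2 tape=__XXX[Y]XY_   (P,Y)→(P,X,+1)
state=P head=3 tape=__XXXX[X]Y_   (P,X)→(P,Y,-1)
state=P head=2 tape=__XXX[X]YY_   (P,X)→(P,Y,-1)
state=P head=1 tape=__XX[X]YYY_   (P,X)→(P,Y,-1)
state=P head=0 tape=__X[X]YYYY_   (P,X)→(P,Y,-1)
state=P head=-1 tape=__[X]YYYYY_   (P,X)→(P,Y,-1)
state=P head=-2 tape=_[_]YYYYYY_   (P,_)→(R,_,-1)
state=R head=-3 tape=[_]_YYYYYY_   (R,_)→(P,Y,+1)
state=P head=-2 tape=Y[_]YYYYYY_   (P,_)→(R,_,-1)
state=R head=-3 tape=[Y]_YYYYYY_   (R,Y)→(R,_,+1)
state=R head=-2 tape=_[_]YYYYYY_   (R,_)→(P,Y,+1)
state=P head=-1 tape=_Y[Y]YYYYY_   (P,Y)→(P,X,+1)
state=P head=0 tape=_YX[Y]YYYY_   (P,Y)→(P,X,+1)
state=P head=1 tape=_YXX[Y]YYY_   (P,Y)→(P,X,+1)
state=P head=2 tape=_YXXX[Y]YY_   (P,Y)→(P,X,+1)
state=P head=3 tape=_YXXXX[Y]Y_   (P,Y)→(P,X,+1)
state=P head=4 tape=_YXXXXX[Y]_   (P,Y)→(P,X,+1)
state=P head=5 tape=_YXXXXXX[_]   (P,_)→(R,_,-1)
state=R head=4 tape=_YXXXXX[X]_   (R,X)→(Q,X,-1)
state=Q head=3 tape=_YXXXX[X]X_   (Q,X)→(Q,X,+1)
state=Q head=4 tape=_YXXXXX[X]_   (Q,X)→(Q,X,+1)
state=Q head=5 tape=_YXXXXXX[_]
The non-blank tape span at halt is YXXXXXX.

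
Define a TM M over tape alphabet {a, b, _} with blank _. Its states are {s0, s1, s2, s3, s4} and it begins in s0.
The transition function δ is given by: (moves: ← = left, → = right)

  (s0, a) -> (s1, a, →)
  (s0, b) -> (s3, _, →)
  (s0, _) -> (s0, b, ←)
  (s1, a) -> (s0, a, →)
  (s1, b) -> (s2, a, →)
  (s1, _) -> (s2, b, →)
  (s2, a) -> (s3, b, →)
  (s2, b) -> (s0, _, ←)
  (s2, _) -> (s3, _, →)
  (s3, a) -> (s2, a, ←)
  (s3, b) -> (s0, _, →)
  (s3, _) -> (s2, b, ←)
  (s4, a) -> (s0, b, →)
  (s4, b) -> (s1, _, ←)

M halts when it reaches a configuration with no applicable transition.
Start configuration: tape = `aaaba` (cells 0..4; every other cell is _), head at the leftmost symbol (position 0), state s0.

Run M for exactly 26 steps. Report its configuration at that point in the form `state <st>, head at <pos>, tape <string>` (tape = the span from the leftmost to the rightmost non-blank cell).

state=s0 head=0 tape=[a]aaba__   (s0,a)→(s1,a,→)
state=s1 head=1 tape=a[a]aba__   (s1,a)→(s0,a,→)
state=s0 head=2 tape=aa[a]ba__   (s0,a)→(s1,a,→)
state=s1 head=3 tape=aaa[b]a__   (s1,b)→(s2,a,→)
state=s2 head=4 tape=aaaa[a]__   (s2,a)→(s3,b,→)
state=s3 head=5 tape=aaaab[_]_   (s3,_)→(s2,b,←)
state=s2 head=4 tape=aaaa[b]b_   (s2,b)→(s0,_,←)
state=s0 head=3 tape=aaa[a]_b_   (s0,a)→(s1,a,→)
state=s1 head=4 tape=aaaa[_]b_   (s1,_)→(s2,b,→)
state=s2 head=5 tape=aaaab[b]_   (s2,b)→(s0,_,←)
state=s0 head=4 tape=aaaa[b]__   (s0,b)→(s3,_,→)
state=s3 head=5 tape=aaaa_[_]_   (s3,_)→(s2,b,←)
state=s2 head=4 tape=aaaa[_]b_   (s2,_)→(s3,_,→)
state=s3 head=5 tape=aaaa_[b]_   (s3,b)→(s0,_,→)
state=s0 head=6 tape=aaaa__[_]   (s0,_)→(s0,b,←)
state=s0 head=5 tape=aaaa_[_]b   (s0,_)→(s0,b,←)
state=s0 head=4 tape=aaaa[_]bb   (s0,_)→(s0,b,←)
state=s0 head=3 tape=aaa[a]bbb   (s0,a)→(s1,a,→)
state=s1 head=4 tape=aaaa[b]bb   (s1,b)→(s2,a,→)
state=s2 head=5 tape=aaaaa[b]b   (s2,b)→(s0,_,←)
state=s0 head=4 tape=aaaa[a]_b   (s0,a)→(s1,a,→)
state=s1 head=5 tape=aaaaa[_]b   (s1,_)→(s2,b,→)
state=s2 head=6 tape=aaaaab[b]   (s2,b)→(s0,_,←)
state=s0 head=5 tape=aaaaa[b]_   (s0,b)→(s3,_,→)
state=s3 head=6 tape=aaaaa_[_]   (s3,_)→(s2,b,←)
state=s2 head=5 tape=aaaaa[_]b   (s2,_)→(s3,_,→)
state=s3 head=6 tape=aaaaa_[b]
After 26 steps: state s3, head at 6, tape aaaaa_b.

state s3, head at 6, tape aaaaa_b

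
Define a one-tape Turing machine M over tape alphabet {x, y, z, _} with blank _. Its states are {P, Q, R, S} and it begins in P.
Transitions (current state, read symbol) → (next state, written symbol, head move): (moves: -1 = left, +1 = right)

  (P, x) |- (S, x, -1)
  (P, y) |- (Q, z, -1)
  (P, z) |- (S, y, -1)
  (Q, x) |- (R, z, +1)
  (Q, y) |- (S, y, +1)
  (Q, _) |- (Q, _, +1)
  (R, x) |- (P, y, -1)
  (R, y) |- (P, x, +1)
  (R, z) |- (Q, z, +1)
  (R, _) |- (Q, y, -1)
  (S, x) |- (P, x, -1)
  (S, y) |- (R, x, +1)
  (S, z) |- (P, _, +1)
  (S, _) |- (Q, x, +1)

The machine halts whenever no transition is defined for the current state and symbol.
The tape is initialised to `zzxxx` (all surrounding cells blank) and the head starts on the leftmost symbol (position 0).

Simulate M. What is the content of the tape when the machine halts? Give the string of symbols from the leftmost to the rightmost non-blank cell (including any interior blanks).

P | _[z]zxxx_   read z → write y, move -1, go to S
S | [_]yzxxx_   read _ → write x, move +1, go to Q
Q | x[y]zxxx_   read y → write y, move +1, go to S
S | xy[z]xxx_   read z → write _, move +1, go to P
P | xy_[x]xx_   read x → write x, move -1, go to S
S | xy[_]xxx_   read _ → write x, move +1, go to Q
Q | xyx[x]xx_   read x → write z, move +1, go to R
R | xyxz[x]x_   read x → write y, move -1, go to P
P | xyx[z]yx_   read z → write y, move -1, go to S
S | xy[x]yyx_   read x → write x, move -1, go to P
P | x[y]xyyx_   read y → write z, move -1, go to Q
Q | [x]zxyyx_   read x → write z, move +1, go to R
R | z[z]xyyx_   read z → write z, move +1, go to Q
Q | zz[x]yyx_   read x → write z, move +1, go to R
R | zzz[y]yx_   read y → write x, move +1, go to P
P | zzzx[y]x_   read y → write z, move -1, go to Q
Q | zzz[x]zx_   read x → write z, move +1, go to R
R | zzzz[z]x_   read z → write z, move +1, go to Q
Q | zzzzz[x]_   read x → write z, move +1, go to R
R | zzzzzz[_]   read _ → write y, move -1, go to Q
Q | zzzzz[z]y
The non-blank tape span at halt is zzzzzzy.

zzzzzzy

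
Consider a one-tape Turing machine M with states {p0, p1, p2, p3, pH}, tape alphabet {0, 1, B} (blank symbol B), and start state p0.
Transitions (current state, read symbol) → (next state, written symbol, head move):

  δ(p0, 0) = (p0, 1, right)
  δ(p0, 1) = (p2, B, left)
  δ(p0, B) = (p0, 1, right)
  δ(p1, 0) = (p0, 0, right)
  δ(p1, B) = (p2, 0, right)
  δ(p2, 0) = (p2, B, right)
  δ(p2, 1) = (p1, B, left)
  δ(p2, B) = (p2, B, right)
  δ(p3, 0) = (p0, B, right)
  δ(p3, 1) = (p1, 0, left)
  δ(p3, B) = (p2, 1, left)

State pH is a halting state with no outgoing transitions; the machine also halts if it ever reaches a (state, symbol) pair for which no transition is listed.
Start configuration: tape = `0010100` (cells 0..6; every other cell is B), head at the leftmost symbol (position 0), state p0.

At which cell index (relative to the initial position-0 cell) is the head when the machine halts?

p0 | [0]010100   read 0 → write 1, move right, go to p0
p0 | 1[0]10100   read 0 → write 1, move right, go to p0
p0 | 11[1]0100   read 1 → write B, move left, go to p2
p2 | 1[1]B0100   read 1 → write B, move left, go to p1
p1 | [1]BB0100
At halt the head is at cell 0.

0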